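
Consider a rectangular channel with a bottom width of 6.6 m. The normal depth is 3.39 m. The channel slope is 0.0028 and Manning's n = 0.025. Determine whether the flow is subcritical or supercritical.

Flow area A = b·y = 6.6 × 3.39 = 22.37 m². Wetted perimeter P = b + 2y = 6.6 + 2×3.39 = 13.38 m.
Hydraulic radius R = A/P = 22.37/13.38 = 1.672 m.
V = (1/n) R^(2/3) √S = (1/0.025) × 1.672^(2/3) × √0.0028 = 2.982 m/s. Hydraulic depth D_h = A/T = 22.37/6.6 = 3.39 m.
Froude number Fr = V/√(g·D_h) = 2.982/√(9.81×3.39) = 0.517, which is less than 1, so the flow is subcritical.

subcritical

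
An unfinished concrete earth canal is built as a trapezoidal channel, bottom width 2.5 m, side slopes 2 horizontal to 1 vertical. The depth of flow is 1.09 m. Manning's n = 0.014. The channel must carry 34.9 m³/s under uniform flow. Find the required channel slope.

S = 0.015

With bottom width b = 2.5 m and side slope z = 2: A = (b + zy)y = (2.5 + 2×1.09)×1.09 = 5.101 m²; P = b + 2y√(1+z²) = 2.5 + 2×1.09×2.236 = 7.375 m.
Hydraulic radius R = A/P = 5.101/7.375 = 0.6917 m.
From Manning's equation, S = [nQ / (1 A R^(2/3))]² = [0.014 × 34.9 / (1 × 5.101 × 0.6917^(2/3))]² = 0.015.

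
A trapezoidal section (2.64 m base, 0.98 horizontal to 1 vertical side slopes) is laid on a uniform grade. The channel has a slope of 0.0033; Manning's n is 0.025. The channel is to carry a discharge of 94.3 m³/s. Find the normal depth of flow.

y_n = 4.04 m

Manning's equation rearranged: A R^(2/3) = nQ / (1·√S) = 0.025 × 94.3 / (√0.0033) = 41.04.
At y = 2.88 m: A R^(2/3) = 20.33 — short.
At y = 4.4 m: A R^(2/3) = 49.27 — over.
At y = 4.04 m: A R^(2/3) = 41.05 — matches.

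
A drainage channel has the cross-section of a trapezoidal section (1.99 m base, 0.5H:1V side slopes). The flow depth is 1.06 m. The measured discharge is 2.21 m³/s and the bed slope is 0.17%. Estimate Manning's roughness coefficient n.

n = 0.0359

With bottom width b = 1.99 m and side slope z = 0.5: A = (b + zy)y = (1.99 + 0.5×1.06)×1.06 = 2.671 m²; P = b + 2y√(1+z²) = 1.99 + 2×1.06×1.118 = 4.36 m.
Hydraulic radius R = A/P = 2.671/4.36 = 0.6126 m.
Rearranging Manning's equation: n = (1/Q) A R^(2/3) S^(1/2) = (1/2.21) × 2.671 × 0.6126^(2/3) × √0.0017 = 0.0359.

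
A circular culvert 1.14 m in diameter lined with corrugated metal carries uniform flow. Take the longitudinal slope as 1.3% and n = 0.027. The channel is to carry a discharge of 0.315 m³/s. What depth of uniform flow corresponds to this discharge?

y_n = 0.317 m

Manning's equation rearranged: A R^(2/3) = nQ / (1·√S) = 0.027 × 0.315 / (√0.013) = 0.07459.
Trying y = 0.266 m: A R^(2/3) = 0.05278 — low.
Trying y = 0.365 m: A R^(2/3) = 0.09813 — high.
Trying y = 0.317 m: A R^(2/3) = 0.07467 — ≈ 0.07459.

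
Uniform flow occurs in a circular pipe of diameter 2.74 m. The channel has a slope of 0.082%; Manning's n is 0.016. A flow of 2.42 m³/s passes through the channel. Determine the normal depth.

y_n = 1.02 m

Manning's equation rearranged: A R^(2/3) = nQ / (1·√S) = 0.016 × 2.42 / (√0.00082) = 1.352.
At y = 1.16 m: A R^(2/3) = 1.712 — high.
At y = 0.738 m: A R^(2/3) = 0.7271 — low.
At y = 1.02 m: A R^(2/3) = 1.352 — ≈ 1.352.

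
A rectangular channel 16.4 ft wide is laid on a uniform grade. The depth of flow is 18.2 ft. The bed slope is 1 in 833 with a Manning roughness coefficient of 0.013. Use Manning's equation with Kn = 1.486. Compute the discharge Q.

Q = 3750 ft³/s

Flow area A = b·y = 16.4 × 18.2 = 298.5 ft². Wetted perimeter P = b + 2y = 16.4 + 2×18.2 = 52.8 ft.
Hydraulic radius R = A/P = 298.5/52.8 = 5.653 ft.
Manning's equation: Q = (1.486/n) A R^(2/3) S^(1/2) = (1.486/0.013) × 298.5 × 5.653^(2/3) × 0.0012^(1/2) = 3750 ft³/s.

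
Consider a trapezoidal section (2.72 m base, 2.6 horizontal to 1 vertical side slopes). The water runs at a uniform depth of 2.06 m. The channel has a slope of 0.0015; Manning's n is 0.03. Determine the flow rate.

Q = 23.9 m³/s

With bottom width b = 2.72 m and side slope z = 2.6: A = (b + zy)y = (2.72 + 2.6×2.06)×2.06 = 16.64 m²; P = b + 2y√(1+z²) = 2.72 + 2×2.06×2.786 = 14.2 m.
Hydraulic radius R = A/P = 16.64/14.2 = 1.172 m.
Manning's equation: Q = (1/n) A R^(2/3) S^(1/2) = (1/0.03) × 16.64 × 1.172^(2/3) × 0.0015^(1/2) = 23.9 m³/s.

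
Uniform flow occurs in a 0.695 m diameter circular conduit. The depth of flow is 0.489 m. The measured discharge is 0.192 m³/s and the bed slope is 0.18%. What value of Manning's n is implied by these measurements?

For a circular section of diameter D = 0.695 m at depth y = 0.489 m, the central angle is θ = 2 arccos(1 − 2y/D) = 3.98 rad. Then A = (D²/8)(θ − sin θ) = 0.2852 m² and P = Dθ/2 = 1.383 m.
Hydraulic radius R = A/P = 0.2852/1.383 = 0.2062 m.
Rearranging Manning's equation: n = (1/Q) A R^(2/3) S^(1/2) = (1/0.192) × 0.2852 × 0.2062^(2/3) × √0.0018 = 0.022.

n = 0.022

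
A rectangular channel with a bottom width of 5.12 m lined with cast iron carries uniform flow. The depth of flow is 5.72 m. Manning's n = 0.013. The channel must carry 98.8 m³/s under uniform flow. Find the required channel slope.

S = 0.000899

Flow area A = b·y = 5.12 × 5.72 = 29.29 m². Wetted perimeter P = b + 2y = 5.12 + 2×5.72 = 16.56 m.
Hydraulic radius R = A/P = 29.29/16.56 = 1.769 m.
From Manning's equation, S = [nQ / (1 A R^(2/3))]² = [0.013 × 98.8 / (1 × 29.29 × 1.769^(2/3))]² = 0.000899.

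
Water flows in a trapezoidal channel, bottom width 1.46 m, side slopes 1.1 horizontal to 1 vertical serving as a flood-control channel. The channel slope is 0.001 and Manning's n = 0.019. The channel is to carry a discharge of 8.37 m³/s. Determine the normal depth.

y_n = 1.68 m

Manning's equation rearranged: A R^(2/3) = nQ / (1·√S) = 0.019 × 8.37 / (√0.001) = 5.029.
Try y = 2.08 m: A R^(2/3) = 7.899 — too large.
Try y = 1.42 m: A R^(2/3) = 3.559 — too small.
Try y = 1.68 m: A R^(2/3) = 5.03 — close enough.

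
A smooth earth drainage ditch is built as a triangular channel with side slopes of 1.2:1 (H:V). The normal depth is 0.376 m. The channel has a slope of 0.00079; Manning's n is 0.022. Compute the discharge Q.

For a triangular section with side slope z = 1.2: A = zy² = 1.2×0.376² = 0.1697 m²; P = 2y√(1+z²) = 2×0.376×1.562 = 1.175 m.
Hydraulic radius R = A/P = 0.1697/1.175 = 0.1444 m.
Manning's equation: Q = (1/n) A R^(2/3) S^(1/2) = (1/0.022) × 0.1697 × 0.1444^(2/3) × 0.00079^(1/2) = 0.0597 m³/s.

Q = 0.0597 m³/s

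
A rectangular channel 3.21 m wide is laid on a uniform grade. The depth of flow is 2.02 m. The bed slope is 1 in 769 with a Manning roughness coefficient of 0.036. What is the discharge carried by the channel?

Q = 6.03 m³/s

Flow area A = b·y = 3.21 × 2.02 = 6.484 m². Wetted perimeter P = b + 2y = 3.21 + 2×2.02 = 7.25 m.
Hydraulic radius R = A/P = 6.484/7.25 = 0.8944 m.
Manning's equation: Q = (1/n) A R^(2/3) S^(1/2) = (1/0.036) × 6.484 × 0.8944^(2/3) × 0.0013^(1/2) = 6.03 m³/s.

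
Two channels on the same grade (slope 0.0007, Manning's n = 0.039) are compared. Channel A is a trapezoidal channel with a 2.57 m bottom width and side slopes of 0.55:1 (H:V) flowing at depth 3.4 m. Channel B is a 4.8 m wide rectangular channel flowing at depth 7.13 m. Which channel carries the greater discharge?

Channel A: With bottom width b = 2.57 m and side slope z = 0.55: A = (b + zy)y = (2.57 + 0.55×3.4)×3.4 = 15.1 m²; P = b + 2y√(1+z²) = 2.57 + 2×3.4×1.141 = 10.33 m. Hydraulic radius R = A/P = 15.1/10.33 = 1.461 m. Q_A = (1/0.039)·15.1·1.461^(2/3)·√0.0007 = 13.19 m³/s.
Channel B: Flow area A = b·y = 4.8 × 7.13 = 34.22 m². Wetted perimeter P = b + 2y = 4.8 + 2×7.13 = 19.06 m. Hydraulic radius R = A/P = 34.22/19.06 = 1.796 m. Q_B = (1/0.039)·34.22·1.796^(2/3)·√0.0007 = 34.3 m³/s.
Q_A = 13.19 m³/s vs Q_B = 34.3 m³/s, so channel B carries more.

channel B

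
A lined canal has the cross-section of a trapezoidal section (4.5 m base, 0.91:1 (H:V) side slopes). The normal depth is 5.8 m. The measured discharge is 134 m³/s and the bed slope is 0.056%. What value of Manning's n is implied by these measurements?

With bottom width b = 4.5 m and side slope z = 0.91: A = (b + zy)y = (4.5 + 0.91×5.8)×5.8 = 56.71 m²; P = b + 2y√(1+z²) = 4.5 + 2×5.8×1.352 = 20.18 m.
Hydraulic radius R = A/P = 56.71/20.18 = 2.81 m.
Rearranging Manning's equation: n = (1/Q) A R^(2/3) S^(1/2) = (1/134) × 56.71 × 2.81^(2/3) × √0.00056 = 0.0199.

n = 0.0199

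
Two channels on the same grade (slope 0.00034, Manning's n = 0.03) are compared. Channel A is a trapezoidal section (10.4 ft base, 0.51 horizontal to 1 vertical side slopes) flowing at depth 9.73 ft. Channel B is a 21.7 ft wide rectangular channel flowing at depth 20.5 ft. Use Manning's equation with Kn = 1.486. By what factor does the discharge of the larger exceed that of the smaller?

Channel A: With bottom width b = 10.4 ft and side slope z = 0.51: A = (b + zy)y = (10.4 + 0.51×9.73)×9.73 = 149.5 ft²; P = b + 2y√(1+z²) = 10.4 + 2×9.73×1.123 = 32.24 ft. Hydraulic radius R = A/P = 149.5/32.24 = 4.636 ft. Q_A = (1.486/0.03)·149.5·4.636^(2/3)·√0.00034 = 379.6 ft³/s.
Channel B: Flow area A = b·y = 21.7 × 20.5 = 444.8 ft². Wetted perimeter P = b + 2y = 21.7 + 2×20.5 = 62.7 ft. Hydraulic radius R = A/P = 444.8/62.7 = 7.095 ft. Q_B = (1.486/0.03)·444.8·7.095^(2/3)·√0.00034 = 1500 ft³/s.
The larger discharge is 1500 ft³/s and the smaller is 379.6 ft³/s; the ratio is 3.95.

3.95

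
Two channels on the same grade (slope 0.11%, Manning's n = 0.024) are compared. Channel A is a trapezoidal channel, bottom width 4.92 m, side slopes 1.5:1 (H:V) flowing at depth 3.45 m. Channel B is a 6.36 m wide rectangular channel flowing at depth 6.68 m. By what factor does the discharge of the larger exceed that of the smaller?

Channel A: With bottom width b = 4.92 m and side slope z = 1.5: A = (b + zy)y = (4.92 + 1.5×3.45)×3.45 = 34.83 m²; P = b + 2y√(1+z²) = 4.92 + 2×3.45×1.803 = 17.36 m. Hydraulic radius R = A/P = 34.83/17.36 = 2.006 m. Q_A = (1/0.024)·34.83·2.006^(2/3)·√0.0011 = 76.56 m³/s.
Channel B: Flow area A = b·y = 6.36 × 6.68 = 42.48 m². Wetted perimeter P = b + 2y = 6.36 + 2×6.68 = 19.72 m. Hydraulic radius R = A/P = 42.48/19.72 = 2.154 m. Q_B = (1/0.024)·42.48·2.154^(2/3)·√0.0011 = 97.93 m³/s.
The larger discharge is 97.93 m³/s and the smaller is 76.56 m³/s; the ratio is 1.28.

1.28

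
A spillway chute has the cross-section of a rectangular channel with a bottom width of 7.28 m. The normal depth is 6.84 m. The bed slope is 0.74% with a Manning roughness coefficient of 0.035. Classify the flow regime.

Flow area A = b·y = 7.28 × 6.84 = 49.8 m². Wetted perimeter P = b + 2y = 7.28 + 2×6.84 = 20.96 m.
Hydraulic radius R = A/P = 49.8/20.96 = 2.376 m.
V = (1/n) R^(2/3) √S = (1/0.035) × 2.376^(2/3) × √0.0074 = 4.376 m/s. Hydraulic depth D_h = A/T = 49.8/7.28 = 6.84 m.
Froude number Fr = V/√(g·D_h) = 4.376/√(9.81×6.84) = 0.534, which is less than 1, so the flow is subcritical.

subcritical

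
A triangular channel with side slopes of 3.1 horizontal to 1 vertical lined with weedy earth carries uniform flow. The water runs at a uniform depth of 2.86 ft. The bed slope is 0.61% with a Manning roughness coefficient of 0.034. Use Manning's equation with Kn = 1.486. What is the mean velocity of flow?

V = 4.19 ft/s

For a triangular section with side slope z = 3.1: A = zy² = 3.1×2.86² = 25.36 ft²; P = 2y√(1+z²) = 2×2.86×3.257 = 18.63 ft.
Hydraulic radius R = A/P = 25.36/18.63 = 1.361 ft.
From Manning's equation, V = (1.486/n) R^(2/3) S^(1/2) = (1.486/0.034) × 1.361^(2/3) × 0.0061^(1/2) = 4.19 ft/s.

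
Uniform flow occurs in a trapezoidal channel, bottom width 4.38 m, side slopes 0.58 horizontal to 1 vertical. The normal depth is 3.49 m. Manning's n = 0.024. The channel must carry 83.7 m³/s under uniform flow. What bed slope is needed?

S = 0.0037

With bottom width b = 4.38 m and side slope z = 0.58: A = (b + zy)y = (4.38 + 0.58×3.49)×3.49 = 22.35 m²; P = b + 2y√(1+z²) = 4.38 + 2×3.49×1.156 = 12.45 m.
Hydraulic radius R = A/P = 22.35/12.45 = 1.795 m.
From Manning's equation, S = [nQ / (1 A R^(2/3))]² = [0.024 × 83.7 / (1 × 22.35 × 1.795^(2/3))]² = 0.0037.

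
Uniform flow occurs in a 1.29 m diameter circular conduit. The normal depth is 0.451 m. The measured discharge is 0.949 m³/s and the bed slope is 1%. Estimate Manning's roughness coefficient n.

n = 0.017

For a circular section of diameter D = 1.29 m at depth y = 0.451 m, the central angle is θ = 2 arccos(1 − 2y/D) = 2.531 rad. Then A = (D²/8)(θ − sin θ) = 0.4071 m² and P = Dθ/2 = 1.632 m.
Hydraulic radius R = A/P = 0.4071/1.632 = 0.2494 m.
Rearranging Manning's equation: n = (1/Q) A R^(2/3) S^(1/2) = (1/0.949) × 0.4071 × 0.2494^(2/3) × √0.01 = 0.017.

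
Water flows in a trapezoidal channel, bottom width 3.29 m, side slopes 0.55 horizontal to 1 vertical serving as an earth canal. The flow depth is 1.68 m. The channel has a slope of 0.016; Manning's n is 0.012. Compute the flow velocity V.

With bottom width b = 3.29 m and side slope z = 0.55: A = (b + zy)y = (3.29 + 0.55×1.68)×1.68 = 7.08 m²; P = b + 2y√(1+z²) = 3.29 + 2×1.68×1.141 = 7.125 m.
Hydraulic radius R = A/P = 7.08/7.125 = 0.9937 m.
From Manning's equation, V = (1/n) R^(2/3) S^(1/2) = (1/0.012) × 0.9937^(2/3) × 0.016^(1/2) = 10.5 m/s.

V = 10.5 m/s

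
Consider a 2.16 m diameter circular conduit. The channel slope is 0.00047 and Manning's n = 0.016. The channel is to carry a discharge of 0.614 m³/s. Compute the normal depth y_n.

Manning's equation rearranged: A R^(2/3) = nQ / (1·√S) = 0.016 × 0.614 / (√0.00047) = 0.4531.
Try y = 0.808 m: A R^(2/3) = 0.7237 — too large.
Try y = 0.632 m: A R^(2/3) = 0.4533 — matches.

y_n = 0.632 m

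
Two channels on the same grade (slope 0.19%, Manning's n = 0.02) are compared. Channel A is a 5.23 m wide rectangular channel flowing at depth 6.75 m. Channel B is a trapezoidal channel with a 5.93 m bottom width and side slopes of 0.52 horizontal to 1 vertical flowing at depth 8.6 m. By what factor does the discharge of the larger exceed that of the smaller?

Channel A: Flow area A = b·y = 5.23 × 6.75 = 35.3 m². Wetted perimeter P = b + 2y = 5.23 + 2×6.75 = 18.73 m. Hydraulic radius R = A/P = 35.3/18.73 = 1.885 m. Q_A = (1/0.02)·35.3·1.885^(2/3)·√0.0019 = 117.4 m³/s.
Channel B: With bottom width b = 5.93 m and side slope z = 0.52: A = (b + zy)y = (5.93 + 0.52×8.6)×8.6 = 89.46 m²; P = b + 2y√(1+z²) = 5.93 + 2×8.6×1.127 = 25.32 m. Hydraulic radius R = A/P = 89.46/25.32 = 3.534 m. Q_B = (1/0.02)·89.46·3.534^(2/3)·√0.0019 = 452.3 m³/s.
The larger discharge is 452.3 m³/s and the smaller is 117.4 m³/s; the ratio is 3.85.

3.85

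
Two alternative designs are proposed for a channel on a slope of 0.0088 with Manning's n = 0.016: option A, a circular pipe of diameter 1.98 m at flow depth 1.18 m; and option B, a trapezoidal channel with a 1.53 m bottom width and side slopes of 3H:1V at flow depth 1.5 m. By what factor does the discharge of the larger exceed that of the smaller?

Channel A: For a circular section of diameter D = 1.98 m at depth y = 1.18 m, the central angle is θ = 2 arccos(1 − 2y/D) = 3.528 rad. Then A = (D²/8)(θ − sin θ) = 1.913 m² and P = Dθ/2 = 3.493 m. Hydraulic radius R = A/P = 1.913/3.493 = 0.5479 m. Q_A = (1/0.016)·1.913·0.5479^(2/3)·√0.0088 = 7.511 m³/s.
Channel B: With bottom width b = 1.53 m and side slope z = 3: A = (b + zy)y = (1.53 + 3×1.5)×1.5 = 9.045 m²; P = b + 2y√(1+z²) = 1.53 + 2×1.5×3.162 = 11.02 m. Hydraulic radius R = A/P = 9.045/11.02 = 0.821 m. Q_B = (1/0.016)·9.045·0.821^(2/3)·√0.0088 = 46.5 m³/s.
The larger discharge is 46.5 m³/s and the smaller is 7.511 m³/s; the ratio is 6.19.

6.19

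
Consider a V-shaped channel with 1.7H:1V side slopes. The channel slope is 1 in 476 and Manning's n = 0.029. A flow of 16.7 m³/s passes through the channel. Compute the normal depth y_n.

y_n = 2.45 m

Manning's equation rearranged: A R^(2/3) = nQ / (1·√S) = 0.029 × 16.7 / (√0.002101) = 10.57.
At y = 2.12 m: A R^(2/3) = 7.194 — too small.
At y = 3.12 m: A R^(2/3) = 20.16 — too large.
At y = 2.45 m: A R^(2/3) = 10.58 — close enough.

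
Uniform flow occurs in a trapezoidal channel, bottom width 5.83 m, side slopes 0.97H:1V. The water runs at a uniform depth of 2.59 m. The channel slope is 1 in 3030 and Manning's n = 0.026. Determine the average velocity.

V = 0.978 m/s

With bottom width b = 5.83 m and side slope z = 0.97: A = (b + zy)y = (5.83 + 0.97×2.59)×2.59 = 21.61 m²; P = b + 2y√(1+z²) = 5.83 + 2×2.59×1.393 = 13.05 m.
Hydraulic radius R = A/P = 21.61/13.05 = 1.656 m.
From Manning's equation, V = (1/n) R^(2/3) S^(1/2) = (1/0.026) × 1.656^(2/3) × 0.00033^(1/2) = 0.978 m/s.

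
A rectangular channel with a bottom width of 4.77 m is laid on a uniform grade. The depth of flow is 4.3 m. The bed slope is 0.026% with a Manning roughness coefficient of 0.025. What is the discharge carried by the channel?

Flow area A = b·y = 4.77 × 4.3 = 20.51 m². Wetted perimeter P = b + 2y = 4.77 + 2×4.3 = 13.37 m.
Hydraulic radius R = A/P = 20.51/13.37 = 1.534 m.
Manning's equation: Q = (1/n) A R^(2/3) S^(1/2) = (1/0.025) × 20.51 × 1.534^(2/3) × 0.00026^(1/2) = 17.6 m³/s.

Q = 17.6 m³/s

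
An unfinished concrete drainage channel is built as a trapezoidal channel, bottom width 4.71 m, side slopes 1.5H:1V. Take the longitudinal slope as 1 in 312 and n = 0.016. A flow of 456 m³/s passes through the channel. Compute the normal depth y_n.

Manning's equation rearranged: A R^(2/3) = nQ / (1·√S) = 0.016 × 456 / (√0.003205) = 128.9.
At y = 3.93 m: A R^(2/3) = 70.66 — too small.
At y = 6.38 m: A R^(2/3) = 201.4 — too large.
At y = 5.21 m: A R^(2/3) = 128.9 — close enough.

y_n = 5.21 m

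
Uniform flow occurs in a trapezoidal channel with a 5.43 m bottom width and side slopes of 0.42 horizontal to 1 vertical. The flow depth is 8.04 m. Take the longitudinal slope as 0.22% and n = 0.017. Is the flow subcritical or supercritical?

subcritical

With bottom width b = 5.43 m and side slope z = 0.42: A = (b + zy)y = (5.43 + 0.42×8.04)×8.04 = 70.81 m²; P = b + 2y√(1+z²) = 5.43 + 2×8.04×1.085 = 22.87 m.
Hydraulic radius R = A/P = 70.81/22.87 = 3.096 m.
V = (1/n) R^(2/3) √S = (1/0.017) × 3.096^(2/3) × √0.0022 = 5.861 m/s. Hydraulic depth D_h = A/T = 70.81/12.18 = 5.812 m.
Froude number Fr = V/√(g·D_h) = 5.861/√(9.81×5.812) = 0.776, which is less than 1, so the flow is subcritical.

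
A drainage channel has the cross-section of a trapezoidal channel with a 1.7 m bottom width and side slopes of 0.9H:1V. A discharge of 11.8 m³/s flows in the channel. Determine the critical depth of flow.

y_c = 1.34 m

At critical depth, Q² T / (g A³) = 1, i.e. A³/T = Q²/g = 11.8²/9.81 = 14.19.
Try y = 1.65 m: A³/T = 31.08 — too large.
Try y = 1.06 m: A³/T = 6.171 — too small.
Try y = 1.34 m: A³/T = 14.36 — matches.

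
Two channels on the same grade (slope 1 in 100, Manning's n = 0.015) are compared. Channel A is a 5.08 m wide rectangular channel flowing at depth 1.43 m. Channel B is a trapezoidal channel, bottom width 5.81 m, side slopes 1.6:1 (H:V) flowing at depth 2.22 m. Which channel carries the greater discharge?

channel B

Channel A: Flow area A = b·y = 5.08 × 1.43 = 7.264 m². Wetted perimeter P = b + 2y = 5.08 + 2×1.43 = 7.94 m. Hydraulic radius R = A/P = 7.264/7.94 = 0.9149 m. Q_A = (1/0.015)·7.264·0.9149^(2/3)·√0.01 = 45.64 m³/s.
Channel B: With bottom width b = 5.81 m and side slope z = 1.6: A = (b + zy)y = (5.81 + 1.6×2.22)×2.22 = 20.78 m²; P = b + 2y√(1+z²) = 5.81 + 2×2.22×1.887 = 14.19 m. Hydraulic radius R = A/P = 20.78/14.19 = 1.465 m. Q_B = (1/0.015)·20.78·1.465^(2/3)·√0.01 = 178.7 m³/s.
Q_A = 45.64 m³/s vs Q_B = 178.7 m³/s, so channel B carries more.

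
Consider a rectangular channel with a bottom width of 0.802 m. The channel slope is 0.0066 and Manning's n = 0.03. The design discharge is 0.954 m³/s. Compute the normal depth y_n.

Manning's equation rearranged: A R^(2/3) = nQ / (1·√S) = 0.03 × 0.954 / (√0.0066) = 0.3523.
Trying y = 1.22 m: A R^(2/3) = 0.4402 — high.
Trying y = 0.904 m: A R^(2/3) = 0.3087 — low.
Trying y = 1.01 m: A R^(2/3) = 0.3525 — ≈ 0.3523.

y_n = 1.01 m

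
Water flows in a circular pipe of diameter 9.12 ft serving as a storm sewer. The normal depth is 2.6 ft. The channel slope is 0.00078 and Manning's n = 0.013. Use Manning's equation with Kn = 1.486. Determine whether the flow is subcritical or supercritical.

For a circular section of diameter D = 9.12 ft at depth y = 2.6 ft, the central angle is θ = 2 arccos(1 − 2y/D) = 2.253 rad. Then A = (D²/8)(θ − sin θ) = 15.35 ft² and P = Dθ/2 = 10.27 ft.
Hydraulic radius R = A/P = 15.35/10.27 = 1.495 ft.
V = (1.486/n) R^(2/3) √S = (1.486/0.013) × 1.495^(2/3) × √0.00078 = 4.173 ft/s. Hydraulic depth D_h = A/T = 15.35/8.235 = 1.865 ft.
Froude number Fr = V/√(g·D_h) = 4.173/√(32.2×1.865) = 0.539, which is less than 1, so the flow is subcritical.

subcritical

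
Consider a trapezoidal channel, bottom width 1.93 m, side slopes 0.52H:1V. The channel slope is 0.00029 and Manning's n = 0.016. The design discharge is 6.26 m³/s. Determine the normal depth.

Manning's equation rearranged: A R^(2/3) = nQ / (1·√S) = 0.016 × 6.26 / (√0.00029) = 5.882.
At y = 2.59 m: A R^(2/3) = 9.002 — high.
At y = 1.43 m: A R^(2/3) = 3.133 — low.
At y = 2.05 m: A R^(2/3) = 5.883 — ≈ 5.882.

y_n = 2.05 m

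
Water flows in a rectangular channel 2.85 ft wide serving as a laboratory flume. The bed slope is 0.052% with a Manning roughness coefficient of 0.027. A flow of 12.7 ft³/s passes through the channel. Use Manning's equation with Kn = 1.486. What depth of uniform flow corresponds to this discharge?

Manning's equation rearranged: A R^(2/3) = nQ / (1.486·√S) = 0.027 × 12.7 / (1.486 × √0.00052) = 10.12.
Try y = 4.5 ft: A R^(2/3) = 13.52 — too large.
Try y = 3.15 ft: A R^(2/3) = 8.864 — too small.
Try y = 3.52 ft: A R^(2/3) = 10.13 — matches.

y_n = 3.52 ft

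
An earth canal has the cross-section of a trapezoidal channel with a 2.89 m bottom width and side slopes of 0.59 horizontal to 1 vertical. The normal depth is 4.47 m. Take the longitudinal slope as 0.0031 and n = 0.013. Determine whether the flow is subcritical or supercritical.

supercritical

With bottom width b = 2.89 m and side slope z = 0.59: A = (b + zy)y = (2.89 + 0.59×4.47)×4.47 = 24.71 m²; P = b + 2y√(1+z²) = 2.89 + 2×4.47×1.161 = 13.27 m.
Hydraulic radius R = A/P = 24.71/13.27 = 1.862 m.
V = (1/n) R^(2/3) √S = (1/0.013) × 1.862^(2/3) × √0.0031 = 6.482 m/s. Hydraulic depth D_h = A/T = 24.71/8.165 = 3.026 m.
Froude number Fr = V/√(g·D_h) = 6.482/√(9.81×3.026) = 1.19, which is greater than 1, so the flow is supercritical.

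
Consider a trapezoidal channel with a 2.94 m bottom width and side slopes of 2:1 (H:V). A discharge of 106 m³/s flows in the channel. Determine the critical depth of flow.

At critical depth, Q² T / (g A³) = 1, i.e. A³/T = Q²/g = 106²/9.81 = 1145.
At y = 2.04 m: A³/T = 264.6 — low.
At y = 3.29 m: A³/T = 1908 — high.
At y = 2.92 m: A³/T = 1153 — ≈ 1145.

y_c = 2.92 m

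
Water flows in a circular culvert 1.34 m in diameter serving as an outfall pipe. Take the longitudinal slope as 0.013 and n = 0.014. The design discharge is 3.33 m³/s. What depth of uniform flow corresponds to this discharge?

Manning's equation rearranged: A R^(2/3) = nQ / (1·√S) = 0.014 × 3.33 / (√0.013) = 0.4089.
Try y = 0.536 m: A R^(2/3) = 0.2292 — short.
Try y = 0.749 m: A R^(2/3) = 0.4089 — close enough.

y_n = 0.749 m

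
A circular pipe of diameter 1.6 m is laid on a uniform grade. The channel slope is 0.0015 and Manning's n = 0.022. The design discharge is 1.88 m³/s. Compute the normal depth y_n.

Manning's equation rearranged: A R^(2/3) = nQ / (1·√S) = 0.022 × 1.88 / (√0.0015) = 1.068.
At y = 0.914 m: A R^(2/3) = 0.6793 — low.
At y = 1.28 m: A R^(2/3) = 1.067 — matches.

y_n = 1.28 m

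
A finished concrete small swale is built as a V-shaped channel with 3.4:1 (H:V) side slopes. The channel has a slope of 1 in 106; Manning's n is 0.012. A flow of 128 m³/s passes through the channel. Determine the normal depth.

y_n = 2.14 m

Manning's equation rearranged: A R^(2/3) = nQ / (1·√S) = 0.012 × 128 / (√0.009434) = 15.81.
Try y = 2.56 m: A R^(2/3) = 25.55 — too large.
Try y = 2.14 m: A R^(2/3) = 15.84 — close enough.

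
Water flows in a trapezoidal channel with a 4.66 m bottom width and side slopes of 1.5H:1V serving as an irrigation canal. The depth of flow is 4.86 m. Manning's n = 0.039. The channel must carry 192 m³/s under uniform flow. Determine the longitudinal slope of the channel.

S = 0.00461

With bottom width b = 4.66 m and side slope z = 1.5: A = (b + zy)y = (4.66 + 1.5×4.86)×4.86 = 58.08 m²; P = b + 2y√(1+z²) = 4.66 + 2×4.86×1.803 = 22.18 m.
Hydraulic radius R = A/P = 58.08/22.18 = 2.618 m.
From Manning's equation, S = [nQ / (1 A R^(2/3))]² = [0.039 × 192 / (1 × 58.08 × 2.618^(2/3))]² = 0.00461.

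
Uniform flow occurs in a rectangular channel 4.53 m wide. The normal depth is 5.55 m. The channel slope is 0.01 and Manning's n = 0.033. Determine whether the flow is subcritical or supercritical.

Flow area A = b·y = 4.53 × 5.55 = 25.14 m². Wetted perimeter P = b + 2y = 4.53 + 2×5.55 = 15.63 m.
Hydraulic radius R = A/P = 25.14/15.63 = 1.609 m.
V = (1/n) R^(2/3) √S = (1/0.033) × 1.609^(2/3) × √0.01 = 4.16 m/s. Hydraulic depth D_h = A/T = 25.14/4.53 = 5.55 m.
Froude number Fr = V/√(g·D_h) = 4.16/√(9.81×5.55) = 0.564, which is less than 1, so the flow is subcritical.

subcritical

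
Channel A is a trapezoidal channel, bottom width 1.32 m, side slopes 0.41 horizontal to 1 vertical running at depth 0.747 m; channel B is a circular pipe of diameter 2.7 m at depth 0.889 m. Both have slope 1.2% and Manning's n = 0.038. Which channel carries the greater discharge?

Channel A: With bottom width b = 1.32 m and side slope z = 0.41: A = (b + zy)y = (1.32 + 0.41×0.747)×0.747 = 1.215 m²; P = b + 2y√(1+z²) = 1.32 + 2×0.747×1.081 = 2.935 m. Hydraulic radius R = A/P = 1.215/2.935 = 0.414 m. Q_A = (1/0.038)·1.215·0.414^(2/3)·√0.012 = 1.945 m³/s.
Channel B: For a circular section of diameter D = 2.7 m at depth y = 0.889 m, the central angle is θ = 2 arccos(1 − 2y/D) = 2.445 rad. Then A = (D²/8)(θ − sin θ) = 1.643 m² and P = Dθ/2 = 3.3 m. Hydraulic radius R = A/P = 1.643/3.3 = 0.4978 m. Q_B = (1/0.038)·1.643·0.4978^(2/3)·√0.012 = 2.974 m³/s.
Q_A = 1.945 m³/s vs Q_B = 2.974 m³/s, so channel B carries more.

channel B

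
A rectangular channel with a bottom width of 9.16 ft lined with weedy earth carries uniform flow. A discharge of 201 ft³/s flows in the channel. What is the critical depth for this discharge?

y_c = 2.46 ft

For a rectangular channel, critical depth y_c = (q²/g)^(1/3) where q = Q/b = 201/9.16 = 21.94 ft²/s.
So y_c = (21.94²/32.2)^(1/3) = 2.46 ft.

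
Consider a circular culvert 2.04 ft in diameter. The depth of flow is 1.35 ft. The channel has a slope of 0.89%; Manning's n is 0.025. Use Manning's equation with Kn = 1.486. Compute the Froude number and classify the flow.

subcritical

For a circular section of diameter D = 2.04 ft at depth y = 1.35 ft, the central angle is θ = 2 arccos(1 − 2y/D) = 3.801 rad. Then A = (D²/8)(θ − sin θ) = 2.296 ft² and P = Dθ/2 = 3.877 ft.
Hydraulic radius R = A/P = 2.296/3.877 = 0.5922 ft.
V = (1.486/n) R^(2/3) √S = (1.486/0.025) × 0.5922^(2/3) × √0.0089 = 3.954 ft/s. Hydraulic depth D_h = A/T = 2.296/1.93 = 1.189 ft.
Froude number Fr = V/√(g·D_h) = 3.954/√(32.2×1.189) = 0.639, which is less than 1, so the flow is subcritical.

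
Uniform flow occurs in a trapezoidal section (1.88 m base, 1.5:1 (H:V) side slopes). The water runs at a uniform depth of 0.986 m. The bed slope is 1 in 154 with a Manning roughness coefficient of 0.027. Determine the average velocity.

V = 2.15 m/s

With bottom width b = 1.88 m and side slope z = 1.5: A = (b + zy)y = (1.88 + 1.5×0.986)×0.986 = 3.312 m²; P = b + 2y√(1+z²) = 1.88 + 2×0.986×1.803 = 5.435 m.
Hydraulic radius R = A/P = 3.312/5.435 = 0.6094 m.
From Manning's equation, V = (1/n) R^(2/3) S^(1/2) = (1/0.027) × 0.6094^(2/3) × 0.006494^(1/2) = 2.15 m/s.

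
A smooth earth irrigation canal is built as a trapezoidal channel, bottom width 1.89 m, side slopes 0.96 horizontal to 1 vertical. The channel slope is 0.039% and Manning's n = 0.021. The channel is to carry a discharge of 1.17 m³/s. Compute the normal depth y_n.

Manning's equation rearranged: A R^(2/3) = nQ / (1·√S) = 0.021 × 1.17 / (√0.00039) = 1.244.
Trying y = 0.663 m: A R^(2/3) = 0.9826 — too small.
Trying y = 0.758 m: A R^(2/3) = 1.245 — matches.

y_n = 0.758 m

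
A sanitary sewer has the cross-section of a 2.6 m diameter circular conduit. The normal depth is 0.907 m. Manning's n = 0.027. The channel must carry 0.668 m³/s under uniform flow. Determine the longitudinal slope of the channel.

For a circular section of diameter D = 2.6 m at depth y = 0.907 m, the central angle is θ = 2 arccos(1 − 2y/D) = 2.527 rad. Then A = (D²/8)(θ − sin θ) = 1.649 m² and P = Dθ/2 = 3.286 m.
Hydraulic radius R = A/P = 1.649/3.286 = 0.5018 m.
From Manning's equation, S = [nQ / (1 A R^(2/3))]² = [0.027 × 0.668 / (1 × 1.649 × 0.5018^(2/3))]² = 0.0003.

S = 0.0003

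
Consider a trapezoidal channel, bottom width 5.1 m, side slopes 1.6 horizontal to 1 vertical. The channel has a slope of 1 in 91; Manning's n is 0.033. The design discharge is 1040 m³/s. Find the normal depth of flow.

Manning's equation rearranged: A R^(2/3) = nQ / (1·√S) = 0.033 × 1040 / (√0.01099) = 327.4.
Trying y = 6.22 m: A R^(2/3) = 206.5 — low.
Trying y = 8.37 m: A R^(2/3) = 404.1 — high.
Trying y = 7.63 m: A R^(2/3) = 327 — ≈ 327.4.

y_n = 7.63 m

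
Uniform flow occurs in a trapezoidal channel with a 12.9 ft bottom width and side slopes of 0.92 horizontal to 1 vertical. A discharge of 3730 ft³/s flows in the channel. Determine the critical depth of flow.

y_c = 10.6 ft

At critical depth, Q² T / (g A³) = 1, i.e. A³/T = Q²/g = 3730²/32.2 = 432100.
At y = 8.57 ft: A³/T = 197100 — too small.
At y = 10.6 ft: A³/T = 427200 — ≈ 432100.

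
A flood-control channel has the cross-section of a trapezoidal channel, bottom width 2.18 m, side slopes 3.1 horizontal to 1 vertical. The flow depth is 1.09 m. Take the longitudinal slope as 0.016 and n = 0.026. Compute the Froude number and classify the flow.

supercritical

With bottom width b = 2.18 m and side slope z = 3.1: A = (b + zy)y = (2.18 + 3.1×1.09)×1.09 = 6.059 m²; P = b + 2y√(1+z²) = 2.18 + 2×1.09×3.257 = 9.281 m.
Hydraulic radius R = A/P = 6.059/9.281 = 0.6529 m.
V = (1/n) R^(2/3) √S = (1/0.026) × 0.6529^(2/3) × √0.016 = 3.661 m/s. Hydraulic depth D_h = A/T = 6.059/8.938 = 0.6779 m.
Froude number Fr = V/√(g·D_h) = 3.661/√(9.81×0.6779) = 1.42, which is greater than 1, so the flow is supercritical.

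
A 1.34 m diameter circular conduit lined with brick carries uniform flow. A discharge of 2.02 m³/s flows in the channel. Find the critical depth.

At critical depth, Q² T / (g A³) = 1, i.e. A³/T = Q²/g = 2.02²/9.81 = 0.4159.
Try y = 0.633 m: A³/T = 0.2106 — low.
Try y = 0.756 m: A³/T = 0.415 — ≈ 0.4159.

y_c = 0.756 m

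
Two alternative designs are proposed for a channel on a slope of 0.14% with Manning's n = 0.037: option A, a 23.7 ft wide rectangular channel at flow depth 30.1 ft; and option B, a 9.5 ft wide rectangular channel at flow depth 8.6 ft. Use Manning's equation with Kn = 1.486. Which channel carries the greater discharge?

channel A

Channel A: Flow area A = b·y = 23.7 × 30.1 = 713.4 ft². Wetted perimeter P = b + 2y = 23.7 + 2×30.1 = 83.9 ft. Hydraulic radius R = A/P = 713.4/83.9 = 8.503 ft. Q_A = (1.486/0.037)·713.4·8.503^(2/3)·√0.0014 = 4466 ft³/s.
Channel B: Flow area A = b·y = 9.5 × 8.6 = 81.7 ft². Wetted perimeter P = b + 2y = 9.5 + 2×8.6 = 26.7 ft. Hydraulic radius R = A/P = 81.7/26.7 = 3.06 ft. Q_B = (1.486/0.037)·81.7·3.06^(2/3)·√0.0014 = 258.8 ft³/s.
Q_A = 4466 ft³/s vs Q_B = 258.8 ft³/s, so channel A carries more.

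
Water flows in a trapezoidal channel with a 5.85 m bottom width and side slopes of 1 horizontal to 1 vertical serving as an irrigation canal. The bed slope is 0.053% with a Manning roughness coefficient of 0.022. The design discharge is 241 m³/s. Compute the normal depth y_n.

y_n = 7.36 m

Manning's equation rearranged: A R^(2/3) = nQ / (1·√S) = 0.022 × 241 / (√0.00053) = 230.3.
Trying y = 6.56 m: A R^(2/3) = 181.8 — short.
Trying y = 7.36 m: A R^(2/3) = 230.3 — close enough.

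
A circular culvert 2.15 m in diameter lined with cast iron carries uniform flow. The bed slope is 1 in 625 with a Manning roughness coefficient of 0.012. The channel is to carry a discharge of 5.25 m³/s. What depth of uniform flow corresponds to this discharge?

Manning's equation rearranged: A R^(2/3) = nQ / (1·√S) = 0.012 × 5.25 / (√0.0016) = 1.575.
At y = 0.965 m: A R^(2/3) = 0.9951 — too small.
At y = 1.27 m: A R^(2/3) = 1.574 — close enough.

y_n = 1.27 m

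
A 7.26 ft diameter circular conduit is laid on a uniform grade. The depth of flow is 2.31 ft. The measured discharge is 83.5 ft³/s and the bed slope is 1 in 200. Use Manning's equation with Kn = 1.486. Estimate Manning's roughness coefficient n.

n = 0.017

For a circular section of diameter D = 7.26 ft at depth y = 2.31 ft, the central angle is θ = 2 arccos(1 − 2y/D) = 2.397 rad. Then A = (D²/8)(θ − sin θ) = 11.33 ft² and P = Dθ/2 = 8.702 ft.
Hydraulic radius R = A/P = 11.33/8.702 = 1.302 ft.
Rearranging Manning's equation: n = (1.486/Q) A R^(2/3) S^(1/2) = (1.486/83.5) × 11.33 × 1.302^(2/3) × √0.005 = 0.017.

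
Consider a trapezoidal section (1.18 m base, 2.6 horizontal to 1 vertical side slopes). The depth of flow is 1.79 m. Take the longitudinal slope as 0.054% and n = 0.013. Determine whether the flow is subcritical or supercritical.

subcritical

With bottom width b = 1.18 m and side slope z = 2.6: A = (b + zy)y = (1.18 + 2.6×1.79)×1.79 = 10.44 m²; P = b + 2y√(1+z²) = 1.18 + 2×1.79×2.786 = 11.15 m.
Hydraulic radius R = A/P = 10.44/11.15 = 0.9364 m.
V = (1/n) R^(2/3) √S = (1/0.013) × 0.9364^(2/3) × √0.00054 = 1.711 m/s. Hydraulic depth D_h = A/T = 10.44/10.49 = 0.9957 m.
Froude number Fr = V/√(g·D_h) = 1.711/√(9.81×0.9957) = 0.547, which is less than 1, so the flow is subcritical.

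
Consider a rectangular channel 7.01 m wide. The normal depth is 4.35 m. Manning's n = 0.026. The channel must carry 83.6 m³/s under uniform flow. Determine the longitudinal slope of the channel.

S = 0.0021

Flow area A = b·y = 7.01 × 4.35 = 30.49 m². Wetted perimeter P = b + 2y = 7.01 + 2×4.35 = 15.71 m.
Hydraulic radius R = A/P = 30.49/15.71 = 1.941 m.
From Manning's equation, S = [nQ / (1 A R^(2/3))]² = [0.026 × 83.6 / (1 × 30.49 × 1.941^(2/3))]² = 0.0021.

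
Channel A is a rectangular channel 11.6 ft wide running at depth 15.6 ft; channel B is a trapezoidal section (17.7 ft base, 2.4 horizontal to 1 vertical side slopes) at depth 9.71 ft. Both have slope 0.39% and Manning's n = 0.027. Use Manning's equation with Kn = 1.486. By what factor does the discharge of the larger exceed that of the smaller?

2.73

Channel A: Flow area A = b·y = 11.6 × 15.6 = 181 ft². Wetted perimeter P = b + 2y = 11.6 + 2×15.6 = 42.8 ft. Hydraulic radius R = A/P = 181/42.8 = 4.228 ft. Q_A = (1.486/0.027)·181·4.228^(2/3)·√0.0039 = 1626 ft³/s.
Channel B: With bottom width b = 17.7 ft and side slope z = 2.4: A = (b + zy)y = (17.7 + 2.4×9.71)×9.71 = 398.1 ft²; P = b + 2y√(1+z²) = 17.7 + 2×9.71×2.6 = 68.19 ft. Hydraulic radius R = A/P = 398.1/68.19 = 5.839 ft. Q_B = (1.486/0.027)·398.1·5.839^(2/3)·√0.0039 = 4437 ft³/s.
The larger discharge is 4437 ft³/s and the smaller is 1626 ft³/s; the ratio is 2.73.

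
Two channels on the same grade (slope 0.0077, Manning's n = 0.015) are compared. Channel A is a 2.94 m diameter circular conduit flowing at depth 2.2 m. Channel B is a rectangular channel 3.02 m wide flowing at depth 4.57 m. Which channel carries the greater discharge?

channel B

Channel A: For a circular section of diameter D = 2.94 m at depth y = 2.2 m, the central angle is θ = 2 arccos(1 − 2y/D) = 4.181 rad. Then A = (D²/8)(θ − sin θ) = 5.449 m² and P = Dθ/2 = 6.146 m. Hydraulic radius R = A/P = 5.449/6.146 = 0.8866 m. Q_A = (1/0.015)·5.449·0.8866^(2/3)·√0.0077 = 29.42 m³/s.
Channel B: Flow area A = b·y = 3.02 × 4.57 = 13.8 m². Wetted perimeter P = b + 2y = 3.02 + 2×4.57 = 12.16 m. Hydraulic radius R = A/P = 13.8/12.16 = 1.135 m. Q_B = (1/0.015)·13.8·1.135^(2/3)·√0.0077 = 87.85 m³/s.
Q_A = 29.42 m³/s vs Q_B = 87.85 m³/s, so channel B carries more.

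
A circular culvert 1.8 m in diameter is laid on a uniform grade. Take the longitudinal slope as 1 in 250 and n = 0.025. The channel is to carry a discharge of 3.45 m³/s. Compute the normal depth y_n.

y_n = 1.35 m

Manning's equation rearranged: A R^(2/3) = nQ / (1·√S) = 0.025 × 3.45 / (√0.004) = 1.364.
Try y = 1.67 m: A R^(2/3) = 1.606 — too large.
Try y = 1.35 m: A R^(2/3) = 1.363 — matches.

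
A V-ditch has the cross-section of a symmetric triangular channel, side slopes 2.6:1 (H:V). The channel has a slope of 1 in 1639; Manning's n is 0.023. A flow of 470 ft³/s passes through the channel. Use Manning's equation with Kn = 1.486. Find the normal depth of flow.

y_n = 7.13 ft

Manning's equation rearranged: A R^(2/3) = nQ / (1.486·√S) = 0.023 × 470 / (1.486 × √0.0006101) = 294.5.
Try y = 5.43 ft: A R^(2/3) = 142.5 — low.
Try y = 7.13 ft: A R^(2/3) = 294.6 — close enough.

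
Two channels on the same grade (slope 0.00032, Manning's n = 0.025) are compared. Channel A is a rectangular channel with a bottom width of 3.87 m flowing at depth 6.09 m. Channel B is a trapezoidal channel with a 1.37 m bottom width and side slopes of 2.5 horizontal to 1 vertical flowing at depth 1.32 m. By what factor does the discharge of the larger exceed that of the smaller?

Channel A: Flow area A = b·y = 3.87 × 6.09 = 23.57 m². Wetted perimeter P = b + 2y = 3.87 + 2×6.09 = 16.05 m. Hydraulic radius R = A/P = 23.57/16.05 = 1.468 m. Q_A = (1/0.025)·23.57·1.468^(2/3)·√0.00032 = 21.79 m³/s.
Channel B: With bottom width b = 1.37 m and side slope z = 2.5: A = (b + zy)y = (1.37 + 2.5×1.32)×1.32 = 6.164 m²; P = b + 2y√(1+z²) = 1.37 + 2×1.32×2.693 = 8.478 m. Hydraulic radius R = A/P = 6.164/8.478 = 0.7271 m. Q_B = (1/0.025)·6.164·0.7271^(2/3)·√0.00032 = 3.567 m³/s.
The larger discharge is 21.79 m³/s and the smaller is 3.567 m³/s; the ratio is 6.11.

6.11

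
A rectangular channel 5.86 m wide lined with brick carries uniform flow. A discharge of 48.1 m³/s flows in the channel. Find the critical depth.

y_c = 1.9 m

For a rectangular channel, critical depth y_c = (q²/g)^(1/3) where q = Q/b = 48.1/5.86 = 8.208 m²/s.
So y_c = (8.208²/9.81)^(1/3) = 1.9 m.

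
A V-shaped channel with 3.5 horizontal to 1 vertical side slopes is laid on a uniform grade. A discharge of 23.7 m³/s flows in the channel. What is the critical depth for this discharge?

At critical depth, Q² T / (g A³) = 1, i.e. A³/T = Q²/g = 23.7²/9.81 = 57.26.
Trying y = 1.15 m: A³/T = 12.32 — low.
Trying y = 1.84 m: A³/T = 129.2 — high.
Trying y = 1.56 m: A³/T = 56.59 — ≈ 57.26.

y_c = 1.56 m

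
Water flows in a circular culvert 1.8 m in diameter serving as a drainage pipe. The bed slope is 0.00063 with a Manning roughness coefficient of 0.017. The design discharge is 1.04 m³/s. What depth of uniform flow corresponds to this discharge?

y_n = 0.87 m

Manning's equation rearranged: A R^(2/3) = nQ / (1·√S) = 0.017 × 1.04 / (√0.00063) = 0.7044.
Trying y = 1.06 m: A R^(2/3) = 0.9754 — over.
Trying y = 0.688 m: A R^(2/3) = 0.4632 — short.
Trying y = 0.87 m: A R^(2/3) = 0.7051 — matches.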